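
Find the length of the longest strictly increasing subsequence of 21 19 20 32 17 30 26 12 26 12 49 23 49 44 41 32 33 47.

6

Let dp[i] be the longest increasing subsequence ending at position i. Then dp = [1, 1, 2, 3, 1, 3, 3, 1, 3, 1, 4, 3, 4, 4, 4, 4, 5, 6].
The maximum is 6; one witness is 19, 20, 30, 32, 33, 47 at positions 2,3,6,16,17,18.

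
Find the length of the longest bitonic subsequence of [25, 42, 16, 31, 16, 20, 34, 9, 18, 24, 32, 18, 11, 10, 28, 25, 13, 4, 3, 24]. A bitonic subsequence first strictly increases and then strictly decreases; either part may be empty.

One longest bitonic subsequence is 25, 42, 34, 32, 28, 25, 13, 4, 3 (positions 1,2,7,11,15,16,17,18,19): it rises to 42 then falls. Length 9 is optimal.

9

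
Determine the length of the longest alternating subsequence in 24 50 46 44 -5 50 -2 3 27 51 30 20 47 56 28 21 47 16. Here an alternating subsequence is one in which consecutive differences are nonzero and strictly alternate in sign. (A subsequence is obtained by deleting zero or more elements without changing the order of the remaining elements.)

11

A longest alternating subsequence is 24, 50, 46, 50, -2, 51, 30, 47, 28, 47, 16 (positions 1,2,3,6,7,10,11,13,15,17,18); its 10 consecutive differences strictly alternate in sign, and length 11 is optimal.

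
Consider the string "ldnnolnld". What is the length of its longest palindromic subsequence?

5

Using dp[i][j] = 2 + dp[i+1][j−1] if the ends match, else max(dp[i+1][j], dp[i][j−1]):
dp[1][9] = 5. A witness is dlnld at positions 2,6,7,8,9.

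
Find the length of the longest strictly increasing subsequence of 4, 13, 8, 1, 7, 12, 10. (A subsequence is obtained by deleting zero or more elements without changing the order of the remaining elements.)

One longest increasing subsequence is 4, 8, 12 (positions 1,3,6), of length 3; no longer one exists.

3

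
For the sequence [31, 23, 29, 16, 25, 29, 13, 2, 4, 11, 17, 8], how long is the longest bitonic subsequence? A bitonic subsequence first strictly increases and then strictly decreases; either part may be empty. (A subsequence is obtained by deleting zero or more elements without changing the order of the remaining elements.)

6

One longest bitonic subsequence is 31, 29, 25, 13, 11, 8 (positions 1,3,5,7,10,12): it rises to 31 then falls. Length 6 is optimal.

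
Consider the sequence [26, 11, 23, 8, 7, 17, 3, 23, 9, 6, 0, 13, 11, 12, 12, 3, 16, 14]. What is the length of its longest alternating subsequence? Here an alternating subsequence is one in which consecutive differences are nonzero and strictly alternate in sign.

14

A longest alternating subsequence is 26, 11, 23, 8, 17, 3, 23, 9, 13, 11, 12, 3, 16, 14 (positions 1,2,3,4,6,7,8,9,12,13,14,16,17,18); its 13 consecutive differences strictly alternate in sign, and length 14 is optimal.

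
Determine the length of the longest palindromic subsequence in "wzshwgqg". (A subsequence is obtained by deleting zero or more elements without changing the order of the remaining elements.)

3

One longest palindromic subsequence is gqg (positions 6,7,8); it reads the same forward and backward, and the interval DP gives dp[1][8] = 3.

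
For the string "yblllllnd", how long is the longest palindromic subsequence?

5

One longest palindromic subsequence is lllll (positions 3,4,5,6,7); it reads the same forward and backward, and the interval DP gives dp[1][9] = 5.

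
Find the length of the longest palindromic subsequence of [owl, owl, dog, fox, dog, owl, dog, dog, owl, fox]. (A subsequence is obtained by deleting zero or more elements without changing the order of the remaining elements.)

7

One longest palindromic subsequence is owl dog dog owl dog dog owl (positions 2,3,5,6,7,8,9); it reads the same forward and backward, and the interval DP gives dp[1][10] = 7.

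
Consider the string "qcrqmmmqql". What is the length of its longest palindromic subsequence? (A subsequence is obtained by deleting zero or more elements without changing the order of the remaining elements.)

7

One longest palindromic subsequence is qqmmmqq (positions 1,4,5,6,7,8,9); it reads the same forward and backward, and the interval DP gives dp[1][10] = 7.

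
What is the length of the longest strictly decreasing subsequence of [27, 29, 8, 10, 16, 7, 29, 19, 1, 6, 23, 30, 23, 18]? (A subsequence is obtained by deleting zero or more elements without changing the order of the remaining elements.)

One longest decreasing subsequence is 27, 8, 7, 1 (positions 1,3,6,9), of length 4; no longer one exists.

4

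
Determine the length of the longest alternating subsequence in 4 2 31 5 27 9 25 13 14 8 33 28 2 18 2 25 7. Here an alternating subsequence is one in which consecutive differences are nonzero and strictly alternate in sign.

Track the best alternating length ending on an up-step vs a down-step at each position: up/down = 1/1, 1/2, 3/1, 3/4, 5/4, 5/6, 7/6, 7/8, 9/8, 5/10, 11/1, 11/12, 1/12, 13/12, 1/14, 15/12, 15/16.
The maximum over both is 16; one such subsequence is 4, 2, 31, 5, 27, 9, 25, 13, 14, 8, 33, 2, 18, 2, 25, 7.

16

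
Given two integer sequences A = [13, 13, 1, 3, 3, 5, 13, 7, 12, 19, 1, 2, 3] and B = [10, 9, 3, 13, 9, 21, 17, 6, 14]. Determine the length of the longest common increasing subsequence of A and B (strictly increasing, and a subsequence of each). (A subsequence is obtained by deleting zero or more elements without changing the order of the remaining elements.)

A longest common strictly increasing subsequence is 3, 13 (length 2); it appears in order in both A and B, and no longer such subsequence exists.

2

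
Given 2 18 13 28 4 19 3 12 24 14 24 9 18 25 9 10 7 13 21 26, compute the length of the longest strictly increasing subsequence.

7

Let dp[i] be the longest increasing subsequence ending at position i. Then dp = [1, 2, 2, 3, 2, 3, 2, 3, 4, 4, 5, 3, 5, 6, 3, 4, 3, 5, 6, 7].
The maximum is 7; one witness is 2, 4, 12, 14, 24, 25, 26 at positions 1,5,8,10,11,14,20.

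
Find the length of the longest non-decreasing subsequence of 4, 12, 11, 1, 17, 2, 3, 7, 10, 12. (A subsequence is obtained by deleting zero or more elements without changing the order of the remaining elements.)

One longest non-decreasing subsequence is 1, 2, 3, 7, 10, 12 (positions 4,6,7,8,9,10), of length 6; no longer one exists.

6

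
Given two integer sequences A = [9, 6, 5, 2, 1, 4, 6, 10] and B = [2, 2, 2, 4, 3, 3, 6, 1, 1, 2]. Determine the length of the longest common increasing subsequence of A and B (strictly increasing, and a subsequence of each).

A longest common strictly increasing subsequence is 2, 4, 6 (length 3); it appears in order in both A and B, and no longer such subsequence exists.

3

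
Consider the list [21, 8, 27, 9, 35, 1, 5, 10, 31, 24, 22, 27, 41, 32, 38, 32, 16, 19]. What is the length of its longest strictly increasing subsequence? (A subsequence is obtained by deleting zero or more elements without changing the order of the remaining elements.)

Let dp[i] be the longest increasing subsequence ending at position i. Then dp = [1, 1, 2, 2, 3, 1, 2, 3, 4, 4, 4, 5, 6, 6, 7, 6, 4, 5].
The maximum is 7; one witness is 8, 9, 10, 24, 27, 32, 38 at positions 2,4,8,10,12,14,15.

7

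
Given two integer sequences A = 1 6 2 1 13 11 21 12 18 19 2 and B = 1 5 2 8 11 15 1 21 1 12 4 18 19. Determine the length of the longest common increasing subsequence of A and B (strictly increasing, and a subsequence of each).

For each value that appears in both, track the longest common increasing run ending there.
The best achievable length is 6; one witness is 1, 2, 11, 12, 18, 19 (A-positions 1,3,6,8,9,10, B-positions 1,3,5,10,12,13).

6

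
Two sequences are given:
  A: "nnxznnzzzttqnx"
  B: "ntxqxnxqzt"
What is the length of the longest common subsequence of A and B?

A longest common subsequence is nnxzt (length 5); the LCS DP confirms no longer common subsequence exists.

5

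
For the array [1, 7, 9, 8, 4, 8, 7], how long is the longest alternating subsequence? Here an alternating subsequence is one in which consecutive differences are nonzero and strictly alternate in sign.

5

A longest alternating subsequence is 1, 7, 4, 8, 7 (positions 1,2,5,6,7); its 4 consecutive differences strictly alternate in sign, and length 5 is optimal.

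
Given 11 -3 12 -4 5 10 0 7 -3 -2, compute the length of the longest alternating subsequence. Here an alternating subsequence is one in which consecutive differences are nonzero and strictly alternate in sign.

Track the best alternating length ending on an up-step vs a down-step at each position: up/down = 1/1, 1/2, 3/1, 1/4, 5/4, 5/4, 5/6, 7/6, 5/8, 9/8.
The maximum over both is 9; one such subsequence is 11, -3, 12, -4, 5, 0, 7, -3, -2.

9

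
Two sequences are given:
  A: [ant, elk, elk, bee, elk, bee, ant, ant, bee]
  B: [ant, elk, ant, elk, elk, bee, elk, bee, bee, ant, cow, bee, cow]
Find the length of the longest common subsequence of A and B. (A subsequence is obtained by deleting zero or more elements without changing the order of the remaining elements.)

Backtracking the LCS table gives one alignment: ant (A1,B3) → elk (A2,B4) → elk (A3,B5) → bee (A4,B6) → elk (A5,B7) → bee (A6,B9) → ant (A7,B10) → bee (A9,B12).
So the longest common subsequence has length 8.

8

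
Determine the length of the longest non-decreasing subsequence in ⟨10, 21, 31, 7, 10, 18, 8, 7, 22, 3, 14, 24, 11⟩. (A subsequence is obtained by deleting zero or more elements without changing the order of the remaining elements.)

5

One longest non-decreasing subsequence is 10, 10, 18, 22, 24 (positions 1,5,6,9,12), of length 5; no longer one exists.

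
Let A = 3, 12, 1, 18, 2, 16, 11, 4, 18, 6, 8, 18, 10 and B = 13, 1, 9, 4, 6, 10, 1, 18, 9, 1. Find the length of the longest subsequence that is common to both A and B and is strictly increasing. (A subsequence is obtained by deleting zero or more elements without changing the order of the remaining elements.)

4

A longest common strictly increasing subsequence is 1, 4, 6, 10 (length 4); it appears in order in both A and B, and no longer such subsequence exists.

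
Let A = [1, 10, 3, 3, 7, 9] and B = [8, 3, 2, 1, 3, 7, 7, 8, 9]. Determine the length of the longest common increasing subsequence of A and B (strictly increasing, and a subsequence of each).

4

A longest common strictly increasing subsequence is 1, 3, 7, 9 (length 4); it appears in order in both A and B, and no longer such subsequence exists.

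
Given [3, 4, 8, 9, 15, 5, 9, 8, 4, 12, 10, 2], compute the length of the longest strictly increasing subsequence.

Scanning left to right, the best length ending at each element is: 3→1, 4→2, 8→3, 9→4, 15→5, 5→3, 9→4, 8→4, 4→2, 12→5, 10→5, 2→1.
So the longest increasing subsequence has length 5, e.g. 3, 4, 8, 9, 15.

5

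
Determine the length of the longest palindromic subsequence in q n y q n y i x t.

One longest palindromic subsequence is yny (positions 3,5,6); it reads the same forward and backward, and the interval DP gives dp[1][9] = 3.

3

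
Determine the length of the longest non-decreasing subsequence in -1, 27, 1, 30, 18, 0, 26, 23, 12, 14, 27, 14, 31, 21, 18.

6

One longest non-decreasing subsequence is -1, 1, 18, 26, 27, 31 (positions 1,3,5,7,11,13), of length 6; no longer one exists.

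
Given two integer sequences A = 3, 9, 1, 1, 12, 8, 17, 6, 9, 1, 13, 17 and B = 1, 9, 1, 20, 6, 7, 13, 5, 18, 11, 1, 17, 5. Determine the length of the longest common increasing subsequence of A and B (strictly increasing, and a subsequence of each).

4

A longest common strictly increasing subsequence is 1, 9, 13, 17 (length 4); it appears in order in both A and B, and no longer such subsequence exists.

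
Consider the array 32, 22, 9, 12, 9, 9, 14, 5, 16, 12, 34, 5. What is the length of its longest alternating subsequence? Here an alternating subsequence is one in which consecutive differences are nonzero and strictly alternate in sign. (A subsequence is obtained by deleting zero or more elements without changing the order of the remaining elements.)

A longest alternating subsequence is 32, 9, 12, 9, 14, 5, 16, 12, 34, 5 (positions 1,3,4,5,7,8,9,10,11,12); its 9 consecutive differences strictly alternate in sign, and length 10 is optimal.

10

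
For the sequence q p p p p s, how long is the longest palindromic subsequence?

4

Using dp[i][j] = 2 + dp[i+1][j−1] if the ends match, else max(dp[i+1][j], dp[i][j−1]):
dp[1][6] = 4. A witness is pppp at positions 2,3,4,5.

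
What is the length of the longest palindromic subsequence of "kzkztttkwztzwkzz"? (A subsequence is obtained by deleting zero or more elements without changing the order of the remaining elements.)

11

One longest palindromic subsequence is zzkwztzwkzz (positions 2,4,8,9,10,11,12,13,14,15,16); it reads the same forward and backward, and the interval DP gives dp[1][16] = 11.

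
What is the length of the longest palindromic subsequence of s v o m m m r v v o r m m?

8

One longest palindromic subsequence is mmrvvrmm (positions 4,5,7,8,9,11,12,13); it reads the same forward and backward, and the interval DP gives dp[1][13] = 8.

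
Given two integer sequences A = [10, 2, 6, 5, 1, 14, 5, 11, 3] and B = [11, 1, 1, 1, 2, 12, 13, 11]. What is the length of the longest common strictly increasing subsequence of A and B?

For each value that appears in both, track the longest common increasing run ending there.
The best achievable length is 2; one witness is 1, 11 (A-positions 5,8, B-positions 2,8).

2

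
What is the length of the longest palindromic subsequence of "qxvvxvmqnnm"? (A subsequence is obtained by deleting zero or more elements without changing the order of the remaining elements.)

One longest palindromic subsequence is qxvvxq (positions 1,2,3,4,5,8); it reads the same forward and backward, and the interval DP gives dp[1][11] = 6.

6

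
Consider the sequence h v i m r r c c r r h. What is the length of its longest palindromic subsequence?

One longest palindromic subsequence is hrrccrrh (positions 1,5,6,7,8,9,10,11); it reads the same forward and backward, and the interval DP gives dp[1][11] = 8.

8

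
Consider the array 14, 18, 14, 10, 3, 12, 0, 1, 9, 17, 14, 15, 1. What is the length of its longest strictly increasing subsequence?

Let dp[i] be the longest increasing subsequence ending at position i. Then dp = [1, 2, 1, 1, 1, 2, 1, 2, 3, 4, 4, 5, 2].
The maximum is 5; one witness is 0, 1, 9, 14, 15 at positions 7,8,9,11,12.

5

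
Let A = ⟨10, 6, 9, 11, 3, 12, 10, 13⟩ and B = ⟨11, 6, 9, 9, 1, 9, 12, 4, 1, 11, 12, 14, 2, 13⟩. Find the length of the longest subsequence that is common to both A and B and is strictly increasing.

A longest common strictly increasing subsequence is 6, 9, 11, 12, 13 (length 5); it appears in order in both A and B, and no longer such subsequence exists.

5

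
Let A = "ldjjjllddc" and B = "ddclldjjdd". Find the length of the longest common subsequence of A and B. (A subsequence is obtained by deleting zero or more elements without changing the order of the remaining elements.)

Backtracking the LCS table gives one alignment: l (A1,B5) → d (A2,B6) → j (A4,B7) → j (A5,B8) → d (A8,B9) → d (A9,B10).
So the longest common subsequence has length 6.

6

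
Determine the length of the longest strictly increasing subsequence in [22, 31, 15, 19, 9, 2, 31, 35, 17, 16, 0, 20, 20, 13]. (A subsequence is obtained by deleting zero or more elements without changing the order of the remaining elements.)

4

Scanning left to right, the best length ending at each element is: 22→1, 31→2, 15→1, 19→2, 9→1, 2→1, 31→3, 35→4, 17→2, 16→2, 0→1, 20→3, 20→3, 13→2.
So the longest increasing subsequence has length 4, e.g. 15, 19, 31, 35.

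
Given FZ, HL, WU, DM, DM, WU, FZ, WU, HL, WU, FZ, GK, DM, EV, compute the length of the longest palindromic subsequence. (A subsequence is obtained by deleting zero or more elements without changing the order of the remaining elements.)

8

One longest palindromic subsequence is FZ HL WU DM DM WU HL FZ (positions 1,2,3,4,5,8,9,11); it reads the same forward and backward, and the interval DP gives dp[1][14] = 8.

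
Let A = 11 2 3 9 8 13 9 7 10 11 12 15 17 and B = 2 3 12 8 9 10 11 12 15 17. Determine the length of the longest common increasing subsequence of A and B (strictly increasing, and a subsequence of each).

9

For each value that appears in both, track the longest common increasing run ending there.
The best achievable length is 9; one witness is 2, 3, 8, 9, 10, 11, 12, 15, 17 (A-positions 2,3,5,7,9,10,11,12,13, B-positions 1,2,4,5,6,7,8,9,10).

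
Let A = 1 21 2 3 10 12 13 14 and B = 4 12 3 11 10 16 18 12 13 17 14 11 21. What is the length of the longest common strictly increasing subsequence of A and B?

5

For each value that appears in both, track the longest common increasing run ending there.
The best achievable length is 5; one witness is 3, 10, 12, 13, 14 (A-positions 4,5,6,7,8, B-positions 3,5,8,9,11).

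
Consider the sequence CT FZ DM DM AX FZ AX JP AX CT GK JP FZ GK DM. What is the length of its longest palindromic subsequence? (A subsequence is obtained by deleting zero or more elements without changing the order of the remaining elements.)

7

Using dp[i][j] = 2 + dp[i+1][j−1] if the ends match, else max(dp[i+1][j], dp[i][j−1]):
dp[1][15] = 7. A witness is DM FZ JP GK JP FZ DM at positions 3,6,8,11,12,13,15.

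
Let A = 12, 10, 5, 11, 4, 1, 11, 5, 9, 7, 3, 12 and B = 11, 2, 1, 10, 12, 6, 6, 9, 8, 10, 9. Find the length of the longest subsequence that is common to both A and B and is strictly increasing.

2

A longest common strictly increasing subsequence is 11, 12 (length 2); it appears in order in both A and B, and no longer such subsequence exists.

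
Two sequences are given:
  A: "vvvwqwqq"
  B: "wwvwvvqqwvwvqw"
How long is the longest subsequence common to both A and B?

Backtracking the LCS table gives one alignment: v (A1,B5) → v (A2,B6) → v (A3,B10) → w (A4,B11) → q (A5,B13) → w (A6,B14).
So the longest common subsequence has length 6.

6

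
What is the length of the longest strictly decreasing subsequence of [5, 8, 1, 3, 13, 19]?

Let dp[i] be the longest decreasing subsequence ending at position i. Then dp = [1, 1, 2, 2, 1, 1].
The maximum is 2; one witness is 5, 1 at positions 1,3.

2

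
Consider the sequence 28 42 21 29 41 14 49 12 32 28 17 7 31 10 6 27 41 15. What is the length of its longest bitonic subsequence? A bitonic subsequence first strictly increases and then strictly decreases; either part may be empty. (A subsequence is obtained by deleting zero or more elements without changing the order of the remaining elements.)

9

One longest bitonic subsequence is 28, 29, 41, 49, 32, 28, 17, 10, 6 (positions 1,4,5,7,9,10,11,14,15): it rises to 49 then falls. Length 9 is optimal.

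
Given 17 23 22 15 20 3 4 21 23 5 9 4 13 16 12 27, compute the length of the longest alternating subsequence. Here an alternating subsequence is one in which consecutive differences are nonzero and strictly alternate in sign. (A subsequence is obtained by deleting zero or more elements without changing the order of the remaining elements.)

12

Track the best alternating length ending on an up-step vs a down-step at each position: up/down = 1/1, 2/1, 2/3, 1/3, 4/3, 1/5, 6/5, 6/3, 6/1, 6/7, 8/7, 6/9, 10/7, 10/7, 10/11, 12/1.
The maximum over both is 12; one such subsequence is 17, 23, 15, 20, 3, 21, 5, 9, 4, 13, 12, 27.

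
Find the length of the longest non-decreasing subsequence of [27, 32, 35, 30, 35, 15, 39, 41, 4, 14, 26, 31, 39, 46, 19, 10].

Let dp[i] be the longest non-decreasing subsequence ending at position i. Then dp = [1, 2, 3, 2, 4, 1, 5, 6, 1, 2, 3, 4, 6, 7, 3, 2].
The maximum is 7; one witness is 27, 32, 35, 35, 39, 41, 46 at positions 1,2,3,5,7,8,14.

7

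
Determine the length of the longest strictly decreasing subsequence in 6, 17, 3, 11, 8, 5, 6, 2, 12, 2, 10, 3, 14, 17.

5

Let dp[i] be the longest decreasing subsequence ending at position i. Then dp = [1, 1, 2, 2, 3, 4, 4, 5, 2, 5, 3, 5, 2, 1].
The maximum is 5; one witness is 17, 11, 8, 5, 2 at positions 2,4,5,6,8.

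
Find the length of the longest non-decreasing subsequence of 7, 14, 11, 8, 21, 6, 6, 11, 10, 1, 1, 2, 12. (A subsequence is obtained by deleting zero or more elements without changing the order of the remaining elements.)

4

Scanning left to right, the best length ending at each element is: 7→1, 14→2, 11→2, 8→2, 21→3, 6→1, 6→2, 11→3, 10→3, 1→1, 1→2, 2→3, 12→4.
So the longest non-decreasing subsequence has length 4, e.g. 7, 11, 11, 12.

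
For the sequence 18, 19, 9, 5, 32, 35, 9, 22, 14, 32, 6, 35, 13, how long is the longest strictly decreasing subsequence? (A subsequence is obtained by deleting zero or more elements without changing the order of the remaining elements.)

Scanning left to right, the best length ending at each element is: 18→1, 19→1, 9→2, 5→3, 32→1, 35→1, 9→2, 22→2, 14→3, 32→2, 6→4, 35→1, 13→4.
So the longest decreasing subsequence has length 4, e.g. 32, 22, 14, 6.

4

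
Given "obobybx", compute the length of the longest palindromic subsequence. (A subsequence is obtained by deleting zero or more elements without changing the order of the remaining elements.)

One longest palindromic subsequence is byb (positions 4,5,6); it reads the same forward and backward, and the interval DP gives dp[1][7] = 3.

3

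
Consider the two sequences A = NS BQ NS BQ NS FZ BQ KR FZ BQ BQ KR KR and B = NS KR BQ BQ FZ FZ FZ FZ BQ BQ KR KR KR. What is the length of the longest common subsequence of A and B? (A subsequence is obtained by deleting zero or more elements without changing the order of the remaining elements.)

A longest common subsequence is NS, BQ, BQ, FZ, FZ, BQ, BQ, KR, KR (length 9); the LCS DP confirms no longer common subsequence exists.

9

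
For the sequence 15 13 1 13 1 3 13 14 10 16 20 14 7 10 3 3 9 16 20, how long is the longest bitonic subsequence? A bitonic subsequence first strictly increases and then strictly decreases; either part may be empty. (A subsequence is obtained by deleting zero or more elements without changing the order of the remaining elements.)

Let inc[i] be the LIS ending at i and dec[i] the longest strictly decreasing subsequence starting at i. inc = [1, 1, 1, 2, 1, 2, 3, 4, 3, 5, 6, 4, 3, 4, 2, 2, 4, 5, 6], dec = [5, 4, 1, 4, 1, 1, 4, 4, 3, 4, 4, 3, 2, 2, 1, 1, 1, 1, 1].
max_i inc[i]+dec[i]−1 = 9, with one witness 1, 3, 13, 14, 16, 20, 14, 10, 9.

9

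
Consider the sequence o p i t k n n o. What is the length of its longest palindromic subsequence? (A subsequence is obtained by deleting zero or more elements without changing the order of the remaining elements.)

Using dp[i][j] = 2 + dp[i+1][j−1] if the ends match, else max(dp[i+1][j], dp[i][j−1]):
dp[1][8] = 4. A witness is onno at positions 1,6,7,8.

4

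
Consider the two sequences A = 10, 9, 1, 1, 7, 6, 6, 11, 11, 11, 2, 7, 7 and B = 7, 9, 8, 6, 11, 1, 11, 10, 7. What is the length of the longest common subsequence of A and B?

5

Backtracking the LCS table gives one alignment: 9 (A2,B2) → 6 (A7,B4) → 11 (A8,B5) → 11 (A9,B7) → 7 (A13,B9).
So the longest common subsequence has length 5.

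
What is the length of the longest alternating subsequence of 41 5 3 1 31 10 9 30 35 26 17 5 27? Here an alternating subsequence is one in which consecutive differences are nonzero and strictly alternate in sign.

7

Track the best alternating length ending on an up-step vs a down-step at each position: up/down = 1/1, 1/2, 1/2, 1/2, 3/2, 3/4, 3/4, 5/4, 5/2, 5/6, 5/6, 3/6, 7/6.
The maximum over both is 7; one such subsequence is 41, 5, 31, 10, 30, 26, 27.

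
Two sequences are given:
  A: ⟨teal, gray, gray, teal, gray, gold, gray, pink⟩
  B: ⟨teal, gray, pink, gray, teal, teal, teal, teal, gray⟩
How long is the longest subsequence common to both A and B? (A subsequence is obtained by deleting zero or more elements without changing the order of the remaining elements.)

5

Backtracking the LCS table gives one alignment: teal (A1,B1) → gray (A2,B2) → gray (A3,B4) → teal (A4,B8) → gray (A7,B9).
So the longest common subsequence has length 5.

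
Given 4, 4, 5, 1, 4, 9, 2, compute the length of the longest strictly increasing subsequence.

3

Let dp[i] be the longest increasing subsequence ending at position i. Then dp = [1, 1, 2, 1, 2, 3, 2].
The maximum is 3; one witness is 4, 5, 9 at positions 1,3,6.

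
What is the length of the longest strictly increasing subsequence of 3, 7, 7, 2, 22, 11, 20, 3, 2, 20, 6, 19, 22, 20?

Let dp[i] be the longest increasing subsequence ending at position i. Then dp = [1, 2, 2, 1, 3, 3, 4, 2, 1, 4, 3, 4, 5, 5].
The maximum is 5; one witness is 3, 7, 11, 20, 22 at positions 1,2,6,7,13.

5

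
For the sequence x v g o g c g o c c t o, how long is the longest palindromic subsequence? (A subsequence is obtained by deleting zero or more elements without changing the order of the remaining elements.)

5

Using dp[i][j] = 2 + dp[i+1][j−1] if the ends match, else max(dp[i+1][j], dp[i][j−1]):
dp[1][12] = 5. A witness is occco at positions 4,6,9,10,12.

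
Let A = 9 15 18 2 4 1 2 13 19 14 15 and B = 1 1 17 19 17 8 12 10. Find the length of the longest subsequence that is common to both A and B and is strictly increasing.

For each value that appears in both, track the longest common increasing run ending there.
The best achievable length is 2; one witness is 1, 19 (A-positions 6,9, B-positions 1,4).

2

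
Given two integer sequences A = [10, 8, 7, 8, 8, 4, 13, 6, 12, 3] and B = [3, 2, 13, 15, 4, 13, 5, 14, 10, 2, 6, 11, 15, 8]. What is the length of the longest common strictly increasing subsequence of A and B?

2

A longest common strictly increasing subsequence is 4, 13 (length 2); it appears in order in both A and B, and no longer such subsequence exists.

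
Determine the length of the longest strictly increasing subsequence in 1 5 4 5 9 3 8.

4

Scanning left to right, the best length ending at each element is: 1→1, 5→2, 4→2, 5→3, 9→4, 3→2, 8→4.
So the longest increasing subsequence has length 4, e.g. 1, 4, 5, 9.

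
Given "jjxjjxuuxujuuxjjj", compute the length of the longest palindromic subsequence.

13

One longest palindromic subsequence is jjjxuujuuxjjj (positions 1,2,4,6,7,8,11,12,13,14,15,16,17); it reads the same forward and backward, and the interval DP gives dp[1][17] = 13.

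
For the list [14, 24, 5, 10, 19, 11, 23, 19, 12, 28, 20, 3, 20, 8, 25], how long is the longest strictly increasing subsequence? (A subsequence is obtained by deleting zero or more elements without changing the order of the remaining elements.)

6

Scanning left to right, the best length ending at each element is: 14→1, 24→2, 5→1, 10→2, 19→3, 11→3, 23→4, 19→4, 12→4, 28→5, 20→5, 3→1, 20→5, 8→2, 25→6.
So the longest increasing subsequence has length 6, e.g. 5, 10, 11, 19, 20, 25.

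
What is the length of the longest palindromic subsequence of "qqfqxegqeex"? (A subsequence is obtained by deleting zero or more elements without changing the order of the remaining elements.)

Using dp[i][j] = 2 + dp[i+1][j−1] if the ends match, else max(dp[i+1][j], dp[i][j−1]):
dp[1][11] = 5. A witness is xeeex at positions 5,6,9,10,11.

5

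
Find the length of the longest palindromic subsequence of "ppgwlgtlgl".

5

One longest palindromic subsequence is lglgl (positions 5,6,8,9,10); it reads the same forward and backward, and the interval DP gives dp[1][10] = 5.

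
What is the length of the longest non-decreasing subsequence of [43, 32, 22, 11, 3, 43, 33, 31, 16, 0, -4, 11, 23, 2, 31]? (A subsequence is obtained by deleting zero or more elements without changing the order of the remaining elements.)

4

Let dp[i] be the longest non-decreasing subsequence ending at position i. Then dp = [1, 1, 1, 1, 1, 2, 2, 2, 2, 1, 1, 2, 3, 2, 4].
The maximum is 4; one witness is 11, 16, 23, 31 at positions 4,9,13,15.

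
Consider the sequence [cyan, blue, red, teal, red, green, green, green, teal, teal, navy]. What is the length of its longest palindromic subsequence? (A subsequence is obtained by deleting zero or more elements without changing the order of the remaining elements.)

One longest palindromic subsequence is teal green green green teal (positions 4,6,7,8,10); it reads the same forward and backward, and the interval DP gives dp[1][11] = 5.

5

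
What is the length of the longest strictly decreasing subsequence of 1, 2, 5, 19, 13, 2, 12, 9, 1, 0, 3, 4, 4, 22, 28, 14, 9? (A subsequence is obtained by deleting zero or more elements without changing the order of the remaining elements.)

6

One longest decreasing subsequence is 19, 13, 12, 9, 1, 0 (positions 4,5,7,8,9,10), of length 6; no longer one exists.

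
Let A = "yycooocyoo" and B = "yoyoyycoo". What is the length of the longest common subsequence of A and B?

Backtracking the LCS table gives one alignment: y (A1,B1) → y (A2,B3) → o (A4,B4) → c (A7,B7) → o (A9,B8) → o (A10,B9).
So the longest common subsequence has length 6.

6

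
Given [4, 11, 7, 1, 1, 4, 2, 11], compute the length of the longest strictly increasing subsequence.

One longest increasing subsequence is 4, 7, 11 (positions 1,3,8), of length 3; no longer one exists.

3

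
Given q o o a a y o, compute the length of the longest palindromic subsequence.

4

Using dp[i][j] = 2 + dp[i+1][j−1] if the ends match, else max(dp[i+1][j], dp[i][j−1]):
dp[1][7] = 4. A witness is oaao at positions 2,4,5,7.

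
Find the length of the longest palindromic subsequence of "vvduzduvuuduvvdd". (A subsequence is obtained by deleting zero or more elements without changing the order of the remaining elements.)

Using dp[i][j] = 2 + dp[i+1][j−1] if the ends match, else max(dp[i+1][j], dp[i][j−1]):
dp[1][16] = 11. A witness is vvuduuuduvv at positions 1,2,4,6,7,9,10,11,12,13,14.

11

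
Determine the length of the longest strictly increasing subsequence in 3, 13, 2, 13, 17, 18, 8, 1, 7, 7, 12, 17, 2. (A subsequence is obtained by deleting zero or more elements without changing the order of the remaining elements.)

4

One longest increasing subsequence is 3, 13, 17, 18 (positions 1,2,5,6), of length 4; no longer one exists.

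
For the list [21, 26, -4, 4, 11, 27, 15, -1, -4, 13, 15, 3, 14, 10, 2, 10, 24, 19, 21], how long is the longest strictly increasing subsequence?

7

Let dp[i] be the longest increasing subsequence ending at position i. Then dp = [1, 2, 1, 2, 3, 4, 4, 2, 1, 4, 5, 3, 5, 4, 3, 4, 6, 6, 7].
The maximum is 7; one witness is -4, 4, 11, 13, 15, 19, 21 at positions 3,4,5,10,11,18,19.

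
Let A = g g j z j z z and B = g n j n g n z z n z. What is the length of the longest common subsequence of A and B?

Backtracking the LCS table gives one alignment: g (A1,B1) → g (A2,B5) → z (A4,B7) → z (A6,B8) → z (A7,B10).
So the longest common subsequence has length 5.

5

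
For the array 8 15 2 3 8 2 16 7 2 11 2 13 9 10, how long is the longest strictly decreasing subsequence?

4

One longest decreasing subsequence is 15, 8, 7, 2 (positions 2,5,8,9), of length 4; no longer one exists.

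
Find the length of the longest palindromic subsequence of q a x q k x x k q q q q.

8

One longest palindromic subsequence is qqkxxkqq (positions 1,4,5,6,7,8,11,12); it reads the same forward and backward, and the interval DP gives dp[1][12] = 8.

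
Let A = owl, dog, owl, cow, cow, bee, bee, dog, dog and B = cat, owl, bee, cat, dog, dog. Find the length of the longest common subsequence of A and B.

4

A longest common subsequence is owl, bee, dog, dog (length 4); the LCS DP confirms no longer common subsequence exists.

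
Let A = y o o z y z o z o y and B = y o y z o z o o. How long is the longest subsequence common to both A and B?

A longest common subsequence is yoyzozo (length 7); the LCS DP confirms no longer common subsequence exists.

7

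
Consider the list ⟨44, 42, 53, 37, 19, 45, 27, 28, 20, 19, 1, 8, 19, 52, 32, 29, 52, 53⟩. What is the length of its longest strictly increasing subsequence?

Let dp[i] be the longest increasing subsequence ending at position i. Then dp = [1, 1, 2, 1, 1, 2, 2, 3, 2, 1, 1, 2, 3, 4, 4, 4, 5, 6].
The maximum is 6; one witness is 19, 27, 28, 32, 52, 53 at positions 5,7,8,15,17,18.

6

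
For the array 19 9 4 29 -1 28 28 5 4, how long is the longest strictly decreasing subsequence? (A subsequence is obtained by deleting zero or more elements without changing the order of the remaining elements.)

4

Let dp[i] be the longest decreasing subsequence ending at position i. Then dp = [1, 2, 3, 1, 4, 2, 2, 3, 4].
The maximum is 4; one witness is 19, 9, 4, -1 at positions 1,2,3,5.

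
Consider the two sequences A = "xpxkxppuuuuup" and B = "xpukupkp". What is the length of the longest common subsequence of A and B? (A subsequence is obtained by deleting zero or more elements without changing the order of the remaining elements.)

5

A longest common subsequence is xpkpp (length 5); the LCS DP confirms no longer common subsequence exists.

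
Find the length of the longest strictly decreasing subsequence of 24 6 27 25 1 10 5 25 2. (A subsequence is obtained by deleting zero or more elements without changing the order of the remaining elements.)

Scanning left to right, the best length ending at each element is: 24→1, 6→2, 27→1, 25→2, 1→3, 10→3, 5→4, 25→2, 2→5.
So the longest decreasing subsequence has length 5, e.g. 27, 25, 10, 5, 2.

5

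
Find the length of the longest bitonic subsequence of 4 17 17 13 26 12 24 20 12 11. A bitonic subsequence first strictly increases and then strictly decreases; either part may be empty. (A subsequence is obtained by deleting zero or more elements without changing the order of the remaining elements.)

One longest bitonic subsequence is 4, 17, 26, 24, 20, 12, 11 (positions 1,2,5,7,8,9,10): it rises to 26 then falls. Length 7 is optimal.

7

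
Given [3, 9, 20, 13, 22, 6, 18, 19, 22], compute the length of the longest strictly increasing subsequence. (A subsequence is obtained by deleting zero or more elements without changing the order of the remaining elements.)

Let dp[i] be the longest increasing subsequence ending at position i. Then dp = [1, 2, 3, 3, 4, 2, 4, 5, 6].
The maximum is 6; one witness is 3, 9, 13, 18, 19, 22 at positions 1,2,4,7,8,9.

6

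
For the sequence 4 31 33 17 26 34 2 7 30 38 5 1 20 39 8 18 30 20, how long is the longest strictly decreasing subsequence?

One longest decreasing subsequence is 31, 17, 7, 5, 1 (positions 2,4,8,11,12), of length 5; no longer one exists.

5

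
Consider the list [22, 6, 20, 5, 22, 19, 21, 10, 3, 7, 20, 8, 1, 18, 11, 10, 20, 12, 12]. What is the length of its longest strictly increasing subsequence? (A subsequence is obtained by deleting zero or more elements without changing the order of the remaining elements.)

One longest increasing subsequence is 6, 7, 8, 18, 20 (positions 2,10,12,14,17), of length 5; no longer one exists.

5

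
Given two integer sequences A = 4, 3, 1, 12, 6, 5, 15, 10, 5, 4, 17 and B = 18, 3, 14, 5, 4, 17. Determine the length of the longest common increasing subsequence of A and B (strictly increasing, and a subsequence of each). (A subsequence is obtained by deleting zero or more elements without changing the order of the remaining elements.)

A longest common strictly increasing subsequence is 3, 5, 17 (length 3); it appears in order in both A and B, and no longer such subsequence exists.

3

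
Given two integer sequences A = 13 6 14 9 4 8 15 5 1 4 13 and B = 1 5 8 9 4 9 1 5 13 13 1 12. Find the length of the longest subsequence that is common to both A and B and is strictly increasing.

3

A longest common strictly increasing subsequence is 1, 4, 13 (length 3); it appears in order in both A and B, and no longer such subsequence exists.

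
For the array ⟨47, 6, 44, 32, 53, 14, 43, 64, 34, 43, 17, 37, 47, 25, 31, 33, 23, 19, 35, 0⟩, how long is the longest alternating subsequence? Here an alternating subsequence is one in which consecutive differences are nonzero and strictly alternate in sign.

A longest alternating subsequence is 47, 6, 44, 32, 53, 14, 43, 34, 43, 17, 37, 25, 31, 23, 35, 0 (positions 1,2,3,4,5,6,7,9,10,11,12,14,15,17,19,20); its 15 consecutive differences strictly alternate in sign, and length 16 is optimal.

16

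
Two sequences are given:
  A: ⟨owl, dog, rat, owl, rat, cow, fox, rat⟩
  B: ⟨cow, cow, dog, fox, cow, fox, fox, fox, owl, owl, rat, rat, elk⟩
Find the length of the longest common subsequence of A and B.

4

Backtracking the LCS table gives one alignment: owl (A1,B9) → owl (A4,B10) → rat (A5,B11) → rat (A8,B12).
So the longest common subsequence has length 4.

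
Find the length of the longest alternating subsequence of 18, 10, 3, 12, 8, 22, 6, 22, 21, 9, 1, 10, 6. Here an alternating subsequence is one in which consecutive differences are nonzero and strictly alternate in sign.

Track the best alternating length ending on an up-step vs a down-step at each position: up/down = 1/1, 1/2, 1/2, 3/2, 3/4, 5/1, 3/6, 7/1, 7/8, 7/8, 1/8, 9/8, 9/10.
The maximum over both is 10; one such subsequence is 18, 10, 12, 8, 22, 6, 22, 9, 10, 6.

10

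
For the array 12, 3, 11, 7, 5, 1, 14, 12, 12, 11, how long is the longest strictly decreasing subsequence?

Scanning left to right, the best length ending at each element is: 12→1, 3→2, 11→2, 7→3, 5→4, 1→5, 14→1, 12→2, 12→2, 11→3.
So the longest decreasing subsequence has length 5, e.g. 12, 11, 7, 5, 1.

5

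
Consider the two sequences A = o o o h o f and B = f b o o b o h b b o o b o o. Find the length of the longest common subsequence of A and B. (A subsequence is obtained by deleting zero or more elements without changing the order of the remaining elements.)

Backtracking the LCS table gives one alignment: o (A1,B3) → o (A2,B4) → o (A3,B6) → h (A4,B7) → o (A5,B14).
So the longest common subsequence has length 5.

5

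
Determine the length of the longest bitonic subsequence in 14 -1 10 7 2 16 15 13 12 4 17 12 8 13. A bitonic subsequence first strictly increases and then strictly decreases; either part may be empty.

7

One longest bitonic subsequence is -1, 10, 16, 15, 13, 12, 8 (positions 2,3,6,7,8,12,13): it rises to 16 then falls. Length 7 is optimal.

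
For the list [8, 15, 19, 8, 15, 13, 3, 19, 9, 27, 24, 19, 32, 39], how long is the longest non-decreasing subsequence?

Scanning left to right, the best length ending at each element is: 8→1, 15→2, 19→3, 8→2, 15→3, 13→3, 3→1, 19→4, 9→3, 27→5, 24→5, 19→5, 32→6, 39→7.
So the longest non-decreasing subsequence has length 7, e.g. 8, 15, 19, 19, 27, 32, 39.

7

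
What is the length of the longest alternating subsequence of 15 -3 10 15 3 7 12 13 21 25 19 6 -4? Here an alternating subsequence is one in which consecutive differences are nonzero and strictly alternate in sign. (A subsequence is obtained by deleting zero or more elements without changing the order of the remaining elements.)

A longest alternating subsequence is 15, -3, 10, 3, 21, 19 (positions 1,2,3,5,9,11); its 5 consecutive differences strictly alternate in sign, and length 6 is optimal.

6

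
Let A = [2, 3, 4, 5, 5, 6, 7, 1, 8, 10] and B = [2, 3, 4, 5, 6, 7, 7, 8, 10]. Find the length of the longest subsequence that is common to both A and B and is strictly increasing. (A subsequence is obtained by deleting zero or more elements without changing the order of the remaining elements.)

A longest common strictly increasing subsequence is 2, 3, 4, 5, 6, 7, 8, 10 (length 8); it appears in order in both A and B, and no longer such subsequence exists.

8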